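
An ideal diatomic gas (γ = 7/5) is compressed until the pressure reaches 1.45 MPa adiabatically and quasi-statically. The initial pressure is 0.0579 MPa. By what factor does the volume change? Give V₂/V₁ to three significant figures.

V₂/V₁ ≈ 0.100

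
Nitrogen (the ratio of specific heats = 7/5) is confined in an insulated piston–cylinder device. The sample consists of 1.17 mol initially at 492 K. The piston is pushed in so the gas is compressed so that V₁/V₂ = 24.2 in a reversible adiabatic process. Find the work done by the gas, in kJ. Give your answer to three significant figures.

For a reversible adiabat TV^(γ−1) is constant, so T₂ = T₁ (V₁/V₂)^(γ−1).
T₂ = 492 × 24.2^(2/5) = 1760 K.
Q = 0, so ΔU = W_on_gas = nCᵥΔT with Cᵥ = R/(γ−1) = 20.79 J/(mol·K).
ΔU = 1.17 × 20.79 × (1760 − 492) = 30830 J.
Work done by the gas = −ΔU = -30830 J.

W ≈ -30.8 kJ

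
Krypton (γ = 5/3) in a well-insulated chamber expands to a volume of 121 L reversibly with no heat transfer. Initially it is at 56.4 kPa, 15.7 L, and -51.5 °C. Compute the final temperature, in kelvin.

T₂ ≈ 56.8 K

For a reversible adiabat TV^(γ−1) is constant, so T₂ = T₁ (V₁/V₂)^(γ−1).
T₁ = -51.5 °C = 221.6 K.
T₂ = 221.6 × (15.7/121)^(2/3) = 56.81 K.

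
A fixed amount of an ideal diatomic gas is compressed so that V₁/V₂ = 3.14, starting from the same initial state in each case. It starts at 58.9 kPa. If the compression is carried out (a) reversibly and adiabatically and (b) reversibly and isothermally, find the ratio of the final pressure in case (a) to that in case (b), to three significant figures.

P_adiabatic / P_isothermal ≈ 1.58

For a diatomic ideal gas γ = 7/5.
Isothermal: P_b = P₁(V₁/V₂) = 58.9×3.14.
Adiabatic: P_a = P₁(V₁/V₂)^γ = 58.9×3.14^(7/5).
P_a/P_b = (V₁/V₂)^(γ−1) = 3.14^(2/5) = 1.58.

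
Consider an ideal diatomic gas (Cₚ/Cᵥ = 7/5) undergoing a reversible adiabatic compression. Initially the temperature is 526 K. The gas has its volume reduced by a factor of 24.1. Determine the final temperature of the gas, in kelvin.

T₂ ≈ 1880 K

For a reversible adiabat TV^(γ−1) is constant, so T₂ = T₁ (V₁/V₂)^(γ−1).
T₂ = 526 × 24.1^(2/5) = 1878 K.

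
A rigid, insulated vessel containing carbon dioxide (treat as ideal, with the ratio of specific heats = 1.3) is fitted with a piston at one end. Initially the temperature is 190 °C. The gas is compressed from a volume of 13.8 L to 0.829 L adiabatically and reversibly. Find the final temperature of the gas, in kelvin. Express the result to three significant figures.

T₂ ≈ 1080 K

Adiabatic: T₁V₁^(γ−1) = T₂V₂^(γ−1) ⇒ T₂ = T₁ (V₁/V₂)^(γ−1).
T₁ = 190 °C = 463.1 K.
T₂ = 463.1 × (13.8/0.829)^(0.3) = 1077 K.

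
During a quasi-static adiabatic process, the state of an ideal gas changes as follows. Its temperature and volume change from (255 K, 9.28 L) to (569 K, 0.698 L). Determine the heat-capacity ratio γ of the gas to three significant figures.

γ ≈ 1.31

TV^(γ−1) = const ⇒ γ − 1 = ln(T₂/T₁) / ln(V₁/V₂).
γ = 1 + ln(569/255) / ln(9.28/0.698) = 1.31.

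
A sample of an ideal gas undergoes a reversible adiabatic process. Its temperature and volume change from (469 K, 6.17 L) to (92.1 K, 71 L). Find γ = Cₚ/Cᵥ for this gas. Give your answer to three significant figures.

γ ≈ 1.67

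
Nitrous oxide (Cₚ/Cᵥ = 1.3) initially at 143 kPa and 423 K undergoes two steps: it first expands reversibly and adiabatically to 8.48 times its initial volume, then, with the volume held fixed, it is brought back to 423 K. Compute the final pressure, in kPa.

P₃ ≈ 16.9 kPa

Adiabatic step (PV^γ = const): P₂ = 143×(1/8.48)^(1.3) = 8.88 kPa; T₂ = 423×(1/8.48)^(0.3) = 222.8 K.
Isochoric: P₃ = P₂(T₃/T₂) = 8.88 × (423/222.8) = 16.86 kPa.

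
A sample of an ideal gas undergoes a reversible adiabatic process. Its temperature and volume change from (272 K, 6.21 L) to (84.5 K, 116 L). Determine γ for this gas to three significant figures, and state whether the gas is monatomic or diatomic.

TV^(γ−1) = const ⇒ γ − 1 = ln(T₂/T₁) / ln(V₁/V₂).
γ = 1 + ln(84.5/272) / ln(6.21/116) = 1.399.
γ ≈ 1.40 is close to 7/5, so the gas is diatomic.

γ ≈ 1.40; diatomic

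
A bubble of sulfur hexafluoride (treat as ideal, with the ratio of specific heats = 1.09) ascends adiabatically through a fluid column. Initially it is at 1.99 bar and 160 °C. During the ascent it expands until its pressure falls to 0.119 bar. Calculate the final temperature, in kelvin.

T₂ ≈ 343 K

Adiabatic: T₂/T₁ = (P₂/P₁)^((γ−1)/γ).
T₁ = 160 °C = 433.1 K.
T₂ = 433.1 × (0.119/1.99)^(0.0826) = 343.3 K.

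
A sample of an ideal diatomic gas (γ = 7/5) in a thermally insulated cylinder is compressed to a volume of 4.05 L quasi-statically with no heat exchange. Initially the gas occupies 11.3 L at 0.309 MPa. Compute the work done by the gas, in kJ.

W ≈ -4.43 kJ

P₂ = P₁(V₁/V₂)^γ = 0.309×(11.3/4.05)^(7/5) = 1.3 MPa.
For a reversible adiabat, W_by_gas = (P₁V₁ − P₂V₂)/(γ−1).
W_by = (309000×0.0113 − 1.3×10^6×0.00405) / (2/5) = -4430 J.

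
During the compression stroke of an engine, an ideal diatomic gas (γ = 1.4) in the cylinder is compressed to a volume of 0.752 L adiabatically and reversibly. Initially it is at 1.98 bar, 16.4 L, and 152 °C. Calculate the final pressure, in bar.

P₂ ≈ 148 bar

Since PV^γ is constant along a reversible adiabat, P₂ = P₁ (V₁/V₂)^γ.
P₂ = 1.98 × (16.4/0.752)^(1.4) = 148.2 bar.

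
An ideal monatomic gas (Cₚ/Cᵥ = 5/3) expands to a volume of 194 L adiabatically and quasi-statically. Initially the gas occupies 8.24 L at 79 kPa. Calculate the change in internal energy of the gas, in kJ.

ΔU ≈ -0.858 kJ

P₂ = P₁(V₁/V₂)^γ = 79×(8.24/194)^(5/3) = 0.4085 kPa.
For a reversible adiabat, W_by_gas = (P₁V₁ − P₂V₂)/(γ−1).
W_by = (79000×0.00824 − 408.5×0.194) / (2/3) = 857.6 J.
Q = 0 ⇒ ΔU = −W_by = -857.6 J.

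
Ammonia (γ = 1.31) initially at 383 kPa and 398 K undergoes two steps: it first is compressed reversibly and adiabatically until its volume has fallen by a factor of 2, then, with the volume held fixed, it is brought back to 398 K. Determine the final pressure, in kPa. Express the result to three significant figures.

Adiabatic step (PV^γ = const): P₂ = 383×2^(1.31) = 949.6 kPa; T₂ = 398×2^(0.31) = 493.4 K.
Isochoric: P₃ = P₂(T₃/T₂) = 949.6 × (398/493.4) = 766 kPa.

P₃ ≈ 766 kPa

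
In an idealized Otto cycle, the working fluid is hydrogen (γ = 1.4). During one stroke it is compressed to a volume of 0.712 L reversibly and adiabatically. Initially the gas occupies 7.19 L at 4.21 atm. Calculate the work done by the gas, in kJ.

W ≈ -11.7 kJ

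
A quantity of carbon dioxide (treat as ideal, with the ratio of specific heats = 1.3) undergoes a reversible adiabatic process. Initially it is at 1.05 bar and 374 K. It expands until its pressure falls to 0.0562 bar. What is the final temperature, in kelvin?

Adiabatic: T₂/T₁ = (P₂/P₁)^((γ−1)/γ).
T₂ = 374 × (0.0562/1.05)^(0.231) = 190.3 K.

T₂ ≈ 190 K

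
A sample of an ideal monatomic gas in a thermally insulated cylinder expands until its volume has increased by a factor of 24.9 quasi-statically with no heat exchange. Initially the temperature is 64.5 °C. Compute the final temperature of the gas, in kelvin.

For a reversible adiabat TV^(γ−1) is constant, so T₂ = T₁ (V₁/V₂)^(γ−1).
For a monatomic ideal gas γ = 5/3, so γ−1 = 2/3.
T₁ = 64.5 °C = 337.6 K.
T₂ = 337.6 × (1/24.9)^(2/3) = 39.6 K.

T₂ ≈ 39.6 K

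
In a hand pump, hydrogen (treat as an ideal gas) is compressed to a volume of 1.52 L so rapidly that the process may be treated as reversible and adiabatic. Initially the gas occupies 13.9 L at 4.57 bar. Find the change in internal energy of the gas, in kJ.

ΔU ≈ 22.6 kJ

γ = 7/5 for a diatomic ideal gas.
P₂ = P₁(V₁/V₂)^γ = 4.57×(13.9/1.52)^(7/5) = 101.3 bar.
For a reversible adiabat, W_by_gas = (P₁V₁ − P₂V₂)/(γ−1).
W_by = (457000×0.0139 − 1.013×10^7×0.00152) / (2/5) = -22610 J.
Q = 0 ⇒ ΔU = −W_by = 22610 J.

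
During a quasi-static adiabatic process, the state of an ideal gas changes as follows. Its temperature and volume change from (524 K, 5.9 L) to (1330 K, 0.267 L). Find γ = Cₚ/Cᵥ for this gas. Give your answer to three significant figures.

TV^(γ−1) = const ⇒ γ − 1 = ln(T₂/T₁) / ln(V₁/V₂).
γ = 1 + ln(1330/524) / ln(5.9/0.267) = 1.301.

γ ≈ 1.30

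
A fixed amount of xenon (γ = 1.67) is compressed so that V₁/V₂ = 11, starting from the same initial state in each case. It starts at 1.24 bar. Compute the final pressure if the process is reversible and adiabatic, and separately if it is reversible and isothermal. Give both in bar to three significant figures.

adiabatic: 68.0 bar; isothermal: 13.6 bar

Isothermal: P₂ = P₁(V₁/V₂) = 1.24×11 = 13.64 bar.
Adiabatic: P₂ = P₁(V₁/V₂)^γ = 1.24×11^(1.67) = 68.01 bar.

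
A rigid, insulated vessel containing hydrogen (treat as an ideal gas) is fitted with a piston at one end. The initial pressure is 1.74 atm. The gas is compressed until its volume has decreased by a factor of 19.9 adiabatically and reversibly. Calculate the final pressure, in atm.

Since PV^γ is constant along a reversible adiabat, P₂ = P₁ (V₁/V₂)^γ.
For a diatomic ideal gas γ = 7/5.
P₂ = 1.74 × 19.9^(7/5) = 114.5 atm.

P₂ ≈ 115 atm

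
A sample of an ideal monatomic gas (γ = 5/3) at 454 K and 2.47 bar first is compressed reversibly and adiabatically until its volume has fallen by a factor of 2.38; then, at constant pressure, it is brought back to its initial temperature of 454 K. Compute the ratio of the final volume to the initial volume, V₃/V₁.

V₃/V₁ ≈ 0.236

Adiabatic step: V₂/V₁ = 0.4202; T₂ = T₁·2.38^(2/3) = 809.3 K.
Isobaric step: V₃/V₂ = T₃/T₂ = 454/809.3.
V₃/V₁ = (V₂/V₁)(V₃/V₂) = 0.4202 × (454/809.3) = 0.2357.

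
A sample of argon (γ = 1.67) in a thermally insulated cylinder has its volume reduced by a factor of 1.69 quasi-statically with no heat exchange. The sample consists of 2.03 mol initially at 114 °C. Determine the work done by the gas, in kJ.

W ≈ -4.11 kJ

For a reversible adiabat TV^(γ−1) is constant, so T₂ = T₁ (V₁/V₂)^(γ−1).
T₁ = 114 °C = 387.1 K.
T₂ = 387.1 × 1.69^(0.67) = 550.3 K.
Q = 0, so ΔU = W_on_gas = nCᵥΔT with Cᵥ = R/(γ−1) = 12.41 J/(mol·K).
ΔU = 2.03 × 12.41 × (550.3 − 387.1) = 4109 J.
Work done by the gas = −ΔU = -4109 J.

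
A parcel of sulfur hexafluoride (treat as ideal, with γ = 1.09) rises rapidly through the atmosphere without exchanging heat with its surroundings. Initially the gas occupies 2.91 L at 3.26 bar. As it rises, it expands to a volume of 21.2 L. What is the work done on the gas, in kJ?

P₂ = P₁(V₁/V₂)^γ = 3.26×(2.91/21.2)^(1.09) = 0.3742 bar.
For a reversible adiabat, W_by_gas = (P₁V₁ − P₂V₂)/(γ−1).
W_by = (326000×0.00291 − 37420×0.0212) / (0.09) = 1725 J.
W_on_gas = −W_by = -1725 J.

W ≈ -1.73 kJ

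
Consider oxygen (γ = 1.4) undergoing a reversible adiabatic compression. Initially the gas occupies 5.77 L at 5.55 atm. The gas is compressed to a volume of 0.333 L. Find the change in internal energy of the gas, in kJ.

P₂ = P₁(V₁/V₂)^γ = 5.55×(5.77/0.333)^(1.4) = 301 atm.
For a reversible adiabat, W_by_gas = (P₁V₁ − P₂V₂)/(γ−1).
W_by = (562400×0.00577 − 3.05×10^7×0.000333) / (0.4) = -17280 J.
Q = 0 ⇒ ΔU = −W_by = 17280 J.

ΔU ≈ 17.3 kJ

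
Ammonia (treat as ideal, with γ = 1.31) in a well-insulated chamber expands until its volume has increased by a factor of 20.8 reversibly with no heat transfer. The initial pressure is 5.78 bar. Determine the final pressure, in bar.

P₂ ≈ 0.108 bar

Since PV^γ is constant along a reversible adiabat, P₂ = P₁ (V₁/V₂)^γ.
P₂ = 5.78 × (1/20.8)^(1.31) = 0.1085 bar.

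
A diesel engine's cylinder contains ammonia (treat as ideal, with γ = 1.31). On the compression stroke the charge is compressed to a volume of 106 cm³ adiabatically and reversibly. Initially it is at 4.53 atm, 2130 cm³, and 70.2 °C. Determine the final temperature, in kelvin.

Adiabatic: T₁V₁^(γ−1) = T₂V₂^(γ−1) ⇒ T₂ = T₁ (V₁/V₂)^(γ−1).
T₁ = 70.2 °C = 343.3 K.
T₂ = 343.3 × (2130/106)^(0.31) = 870.3 K.

T₂ ≈ 870 K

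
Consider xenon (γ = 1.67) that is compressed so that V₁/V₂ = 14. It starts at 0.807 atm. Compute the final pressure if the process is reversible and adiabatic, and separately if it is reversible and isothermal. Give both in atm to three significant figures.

Isothermal: P₂ = P₁(V₁/V₂) = 0.807×14 = 11.3 atm.
Adiabatic: P₂ = P₁(V₁/V₂)^γ = 0.807×14^(1.67) = 66.21 atm.

adiabatic: 66.2 atm; isothermal: 11.3 atm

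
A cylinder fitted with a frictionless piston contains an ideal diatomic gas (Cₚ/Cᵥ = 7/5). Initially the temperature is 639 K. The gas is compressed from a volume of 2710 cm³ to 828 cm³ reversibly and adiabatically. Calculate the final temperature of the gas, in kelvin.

T₂ ≈ 1030 K

Adiabatic: T₁V₁^(γ−1) = T₂V₂^(γ−1) ⇒ T₂ = T₁ (V₁/V₂)^(γ−1).
T₂ = 639 × (2710/828)^(2/5) = 1027 K.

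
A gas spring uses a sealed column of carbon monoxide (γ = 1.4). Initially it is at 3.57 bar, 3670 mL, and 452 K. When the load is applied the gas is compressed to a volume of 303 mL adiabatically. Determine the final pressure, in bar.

P₂ ≈ 117 bar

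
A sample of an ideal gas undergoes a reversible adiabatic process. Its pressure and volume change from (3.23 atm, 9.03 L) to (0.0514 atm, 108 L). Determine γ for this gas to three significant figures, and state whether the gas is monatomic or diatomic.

γ ≈ 1.67; monatomic

PV^γ = const ⇒ γ = ln(P₂/P₁) / ln(V₁/V₂).
γ = ln(0.0514/3.23) / ln(9.03/108) = 1.669.
γ ≈ 1.67 is close to 5/3, so the gas is monatomic.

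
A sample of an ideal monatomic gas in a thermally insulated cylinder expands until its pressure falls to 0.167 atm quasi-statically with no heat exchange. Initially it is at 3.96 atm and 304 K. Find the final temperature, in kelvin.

T₂ ≈ 85.7 K

Along an adiabat T P^((1−γ)/γ) is constant, so T₂ = T₁ (P₂/P₁)^((γ−1)/γ).
For a monatomic ideal gas γ = 5/3, so (γ−1)/γ = 2/5.
T₂ = 304 × (0.167/3.96)^(2/5) = 85.68 K.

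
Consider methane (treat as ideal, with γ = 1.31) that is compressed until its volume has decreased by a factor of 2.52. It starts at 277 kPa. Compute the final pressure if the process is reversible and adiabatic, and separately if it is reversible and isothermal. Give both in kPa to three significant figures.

Isothermal: P₂ = P₁(V₁/V₂) = 277×2.52 = 698 kPa.
Adiabatic: P₂ = P₁(V₁/V₂)^γ = 277×2.52^(1.31) = 929.6 kPa.

adiabatic: 930 kPa; isothermal: 698 kPa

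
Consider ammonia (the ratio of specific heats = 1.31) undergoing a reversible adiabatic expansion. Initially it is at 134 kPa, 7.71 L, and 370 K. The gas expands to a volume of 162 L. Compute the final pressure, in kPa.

Adiabatic: P₁V₁^γ = P₂V₂^γ ⇒ P₂ = P₁ (V₁/V₂)^γ.
P₂ = 134 × (7.71/162)^(1.31) = 2.481 kPa.

P₂ ≈ 2.48 kPa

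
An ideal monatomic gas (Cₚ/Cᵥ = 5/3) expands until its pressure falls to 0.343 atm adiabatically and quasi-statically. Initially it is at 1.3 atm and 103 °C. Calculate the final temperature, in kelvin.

Adiabatic: T₂/T₁ = (P₂/P₁)^((γ−1)/γ).
T₁ = 103 °C = 376.1 K.
T₂ = 376.1 × (0.343/1.3)^(2/5) = 220.8 K.

T₂ ≈ 221 K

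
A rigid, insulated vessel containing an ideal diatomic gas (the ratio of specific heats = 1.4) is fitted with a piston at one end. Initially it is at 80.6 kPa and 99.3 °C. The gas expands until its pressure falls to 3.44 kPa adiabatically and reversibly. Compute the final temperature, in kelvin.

Along an adiabat T P^((1−γ)/γ) is constant, so T₂ = T₁ (P₂/P₁)^((γ−1)/γ).
T₁ = 99.3 °C = 372.4 K.
T₂ = 372.4 × (3.44/80.6)^(0.286) = 151.3 K.

T₂ ≈ 151 K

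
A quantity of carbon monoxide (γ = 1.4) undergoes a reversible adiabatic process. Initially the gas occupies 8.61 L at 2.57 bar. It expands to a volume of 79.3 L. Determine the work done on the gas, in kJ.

W ≈ -3.26 kJ

P₂ = P₁(V₁/V₂)^γ = 2.57×(8.61/79.3)^(1.4) = 0.1148 bar.
For a reversible adiabat, W_by_gas = (P₁V₁ − P₂V₂)/(γ−1).
W_by = (257000×0.00861 − 11480×0.0793) / (0.4) = 3256 J.
W_on_gas = −W_by = -3256 J.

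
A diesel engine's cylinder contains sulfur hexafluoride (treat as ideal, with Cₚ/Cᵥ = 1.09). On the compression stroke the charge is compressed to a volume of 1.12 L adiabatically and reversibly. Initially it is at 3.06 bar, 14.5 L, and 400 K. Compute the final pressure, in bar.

P₂ ≈ 49.9 bar

Adiabatic: P₁V₁^γ = P₂V₂^γ ⇒ P₂ = P₁ (V₁/V₂)^γ.
P₂ = 3.06 × (14.5/1.12)^(1.09) = 49.88 bar.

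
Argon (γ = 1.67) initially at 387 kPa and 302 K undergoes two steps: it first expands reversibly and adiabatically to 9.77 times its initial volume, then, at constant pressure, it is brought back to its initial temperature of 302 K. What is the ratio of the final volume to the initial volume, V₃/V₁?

V₃/V₁ ≈ 45.0

Adiabatic step: V₂/V₁ = 9.77; T₂ = T₁·(1/9.77)^(0.67) = 65.58 K.
Isobaric step: V₃/V₂ = T₃/T₂ = 302/65.58.
V₃/V₁ = (V₂/V₁)(V₃/V₂) = 9.77 × (302/65.58) = 44.99.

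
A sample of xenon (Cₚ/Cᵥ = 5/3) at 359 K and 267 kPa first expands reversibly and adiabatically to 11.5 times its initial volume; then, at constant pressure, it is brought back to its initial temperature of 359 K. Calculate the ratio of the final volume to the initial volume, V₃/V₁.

Adiabatic step: V₂/V₁ = 11.5; T₂ = T₁·(1/11.5)^(2/3) = 70.46 K.
Isobaric step: V₃/V₂ = T₃/T₂ = 359/70.46.
V₃/V₁ = (V₂/V₁)(V₃/V₂) = 11.5 × (359/70.46) = 58.59.

V₃/V₁ ≈ 58.6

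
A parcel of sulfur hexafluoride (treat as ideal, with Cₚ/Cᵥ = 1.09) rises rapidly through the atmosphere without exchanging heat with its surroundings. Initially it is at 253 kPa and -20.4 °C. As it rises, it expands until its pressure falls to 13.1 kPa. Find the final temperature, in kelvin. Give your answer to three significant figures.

Adiabatic: T₂/T₁ = (P₂/P₁)^((γ−1)/γ).
T₁ = -20.4 °C = 252.7 K.
T₂ = 252.7 × (13.1/253)^(0.0826) = 197.9 K.

T₂ ≈ 198 K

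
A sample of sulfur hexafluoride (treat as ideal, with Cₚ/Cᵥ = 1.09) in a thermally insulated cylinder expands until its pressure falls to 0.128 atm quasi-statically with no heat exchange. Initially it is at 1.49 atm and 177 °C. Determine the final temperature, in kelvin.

Adiabatic: T₂/T₁ = (P₂/P₁)^((γ−1)/γ).
T₁ = 177 °C = 450.1 K.
T₂ = 450.1 × (0.128/1.49)^(0.0826) = 367.6 K.

T₂ ≈ 368 K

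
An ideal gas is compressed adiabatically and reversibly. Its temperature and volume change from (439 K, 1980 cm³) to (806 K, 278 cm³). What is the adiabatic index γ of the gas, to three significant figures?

γ ≈ 1.31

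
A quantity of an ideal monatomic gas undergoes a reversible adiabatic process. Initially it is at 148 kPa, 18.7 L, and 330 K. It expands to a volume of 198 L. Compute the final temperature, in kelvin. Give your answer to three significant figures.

T₂ ≈ 68.4 K

Adiabatic: T₁V₁^(γ−1) = T₂V₂^(γ−1) ⇒ T₂ = T₁ (V₁/V₂)^(γ−1).
γ = 5/3 for a monatomic ideal gas.
T₂ = 330 × (18.7/198)^(2/3) = 68.44 K.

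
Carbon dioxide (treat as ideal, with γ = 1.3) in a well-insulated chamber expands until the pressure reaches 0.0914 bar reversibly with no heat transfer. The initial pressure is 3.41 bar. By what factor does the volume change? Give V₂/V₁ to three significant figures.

V₂/V₁ ≈ 16.2

From PV^γ = const, V₂/V₁ = (P₁/P₂)^(1/γ).
V₂/V₁ = (3.41/0.0914)^(0.769) = 16.18.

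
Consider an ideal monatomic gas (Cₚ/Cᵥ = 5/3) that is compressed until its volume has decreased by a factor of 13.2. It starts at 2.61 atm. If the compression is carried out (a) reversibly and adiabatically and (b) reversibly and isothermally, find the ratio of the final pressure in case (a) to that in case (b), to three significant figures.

Isothermal: P_b = P₁(V₁/V₂) = 2.61×13.2.
Adiabatic: P_a = P₁(V₁/V₂)^γ = 2.61×13.2^(5/3).
P_a/P_b = (V₁/V₂)^(γ−1) = 13.2^(2/3) = 5.585.

P_adiabatic / P_isothermal ≈ 5.59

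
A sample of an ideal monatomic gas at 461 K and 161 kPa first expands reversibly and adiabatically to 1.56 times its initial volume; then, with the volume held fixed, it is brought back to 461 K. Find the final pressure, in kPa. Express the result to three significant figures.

For a monatomic ideal gas γ = 5/3.
Adiabatic step (PV^γ = const): P₂ = 161×(1/1.56)^(5/3) = 76.73 kPa; T₂ = 461×(1/1.56)^(2/3) = 342.7 K.
Isochoric: P₃ = P₂(T₃/T₂) = 76.73 × (461/342.7) = 103.2 kPa.

P₃ ≈ 103 kPa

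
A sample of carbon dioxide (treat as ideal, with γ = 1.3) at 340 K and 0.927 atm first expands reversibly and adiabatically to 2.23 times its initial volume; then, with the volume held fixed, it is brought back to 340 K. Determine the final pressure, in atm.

P₃ ≈ 0.416 atm

Adiabatic step (PV^γ = const): P₂ = 0.927×(1/2.23)^(1.3) = 0.3268 atm; T₂ = 340×(1/2.23)^(0.3) = 267.3 K.
Isochoric: P₃ = P₂(T₃/T₂) = 0.3268 × (340/267.3) = 0.4157 atm.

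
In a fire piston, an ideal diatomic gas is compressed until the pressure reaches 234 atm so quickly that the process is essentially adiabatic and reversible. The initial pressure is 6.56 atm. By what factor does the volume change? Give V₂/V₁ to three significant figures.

V₂/V₁ ≈ 0.0778

From PV^γ = const, V₂/V₁ = (P₁/P₂)^(1/γ).
For a diatomic ideal gas γ = 7/5.
V₂/V₁ = (6.56/234)^(5/7) = 0.07784.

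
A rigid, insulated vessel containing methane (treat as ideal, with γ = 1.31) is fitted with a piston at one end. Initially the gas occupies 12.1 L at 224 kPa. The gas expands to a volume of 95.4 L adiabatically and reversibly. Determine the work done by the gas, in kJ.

P₂ = P₁(V₁/V₂)^γ = 224×(12.1/95.4)^(1.31) = 14.98 kPa.
For a reversible adiabat, W_by_gas = (P₁V₁ − P₂V₂)/(γ−1).
W_by = (224000×0.0121 − 14980×0.0954) / (0.31) = 4133 J.

W ≈ 4.13 kJ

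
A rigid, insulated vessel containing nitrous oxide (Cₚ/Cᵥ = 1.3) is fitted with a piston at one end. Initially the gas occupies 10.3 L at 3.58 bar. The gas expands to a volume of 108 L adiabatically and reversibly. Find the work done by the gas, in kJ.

P₂ = P₁(V₁/V₂)^γ = 3.58×(10.3/108)^(1.3) = 0.1687 bar.
For a reversible adiabat, W_by_gas = (P₁V₁ − P₂V₂)/(γ−1).
W_by = (358000×0.0103 − 16870×0.108) / (0.3) = 6218 J.

W ≈ 6.22 kJ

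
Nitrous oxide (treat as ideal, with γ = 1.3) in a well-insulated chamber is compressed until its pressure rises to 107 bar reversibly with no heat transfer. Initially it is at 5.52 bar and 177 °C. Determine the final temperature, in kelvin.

Adiabatic: T₂/T₁ = (P₂/P₁)^((γ−1)/γ).
T₁ = 177 °C = 450.1 K.
T₂ = 450.1 × (107/5.52)^(0.231) = 892.2 K.

T₂ ≈ 892 K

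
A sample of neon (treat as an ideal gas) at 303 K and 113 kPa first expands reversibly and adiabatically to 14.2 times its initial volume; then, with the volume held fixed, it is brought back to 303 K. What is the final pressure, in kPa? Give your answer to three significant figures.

P₃ ≈ 7.96 kPa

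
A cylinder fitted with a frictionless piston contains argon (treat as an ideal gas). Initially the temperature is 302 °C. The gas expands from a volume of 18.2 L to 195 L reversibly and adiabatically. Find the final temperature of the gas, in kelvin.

Adiabatic: T₁V₁^(γ−1) = T₂V₂^(γ−1) ⇒ T₂ = T₁ (V₁/V₂)^(γ−1).
For a monatomic ideal gas γ = 5/3, so γ−1 = 2/3.
T₁ = 302 °C = 575.1 K.
T₂ = 575.1 × (18.2/195)^(2/3) = 118.3 K.

T₂ ≈ 118 K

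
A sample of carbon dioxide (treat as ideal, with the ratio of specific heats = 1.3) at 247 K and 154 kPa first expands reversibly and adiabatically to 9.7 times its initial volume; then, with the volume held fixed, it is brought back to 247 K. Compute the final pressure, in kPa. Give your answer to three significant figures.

Adiabatic step (PV^γ = const): P₂ = 154×(1/9.7)^(1.3) = 8.03 kPa; T₂ = 247×(1/9.7)^(0.3) = 124.9 K.
Isochoric: P₃ = P₂(T₃/T₂) = 8.03 × (247/124.9) = 15.88 kPa.

P₃ ≈ 15.9 kPa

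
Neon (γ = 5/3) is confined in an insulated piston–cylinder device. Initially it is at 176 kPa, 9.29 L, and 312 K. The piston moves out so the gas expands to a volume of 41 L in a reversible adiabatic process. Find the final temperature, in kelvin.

T₂ ≈ 116 K

For a reversible adiabat TV^(γ−1) is constant, so T₂ = T₁ (V₁/V₂)^(γ−1).
T₂ = 312 × (9.29/41)^(2/3) = 116 K.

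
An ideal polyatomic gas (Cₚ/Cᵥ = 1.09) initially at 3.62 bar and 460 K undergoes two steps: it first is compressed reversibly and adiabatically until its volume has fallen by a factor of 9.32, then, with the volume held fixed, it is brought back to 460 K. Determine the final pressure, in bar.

Adiabatic step (PV^γ = const): P₂ = 3.62×9.32^(1.09) = 41.25 bar; T₂ = 460×9.32^(0.09) = 562.3 K.
Isochoric: P₃ = P₂(T₃/T₂) = 41.25 × (460/562.3) = 33.74 bar.

P₃ ≈ 33.7 bar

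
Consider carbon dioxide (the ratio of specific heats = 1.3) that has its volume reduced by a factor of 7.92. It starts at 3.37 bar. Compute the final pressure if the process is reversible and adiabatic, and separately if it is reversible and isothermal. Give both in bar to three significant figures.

adiabatic: 49.7 bar; isothermal: 26.7 bar

Isothermal: P₂ = P₁(V₁/V₂) = 3.37×7.92 = 26.69 bar.
Adiabatic: P₂ = P₁(V₁/V₂)^γ = 3.37×7.92^(1.3) = 49.66 bar.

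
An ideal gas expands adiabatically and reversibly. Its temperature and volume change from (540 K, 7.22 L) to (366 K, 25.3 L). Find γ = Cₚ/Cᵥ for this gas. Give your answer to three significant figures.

γ ≈ 1.31

TV^(γ−1) = const ⇒ γ − 1 = ln(T₂/T₁) / ln(V₁/V₂).
γ = 1 + ln(366/540) / ln(7.22/25.3) = 1.31.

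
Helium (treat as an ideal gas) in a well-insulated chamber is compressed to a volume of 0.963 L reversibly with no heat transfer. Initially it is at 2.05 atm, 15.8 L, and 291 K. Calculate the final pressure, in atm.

Adiabatic: P₁V₁^γ = P₂V₂^γ ⇒ P₂ = P₁ (V₁/V₂)^γ.
γ = 5/3 for a monatomic ideal gas.
P₂ = 2.05 × (15.8/0.963)^(5/3) = 217.2 atm.

P₂ ≈ 217 atm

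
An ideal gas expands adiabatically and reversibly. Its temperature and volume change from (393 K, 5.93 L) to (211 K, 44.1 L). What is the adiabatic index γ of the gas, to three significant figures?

TV^(γ−1) = const ⇒ γ − 1 = ln(T₂/T₁) / ln(V₁/V₂).
γ = 1 + ln(211/393) / ln(5.93/44.1) = 1.31.

γ ≈ 1.31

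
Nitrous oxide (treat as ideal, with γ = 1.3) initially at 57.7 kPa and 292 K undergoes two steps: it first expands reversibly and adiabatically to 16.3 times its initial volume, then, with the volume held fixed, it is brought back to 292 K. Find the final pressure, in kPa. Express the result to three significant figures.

P₃ ≈ 3.54 kPa

Adiabatic step (PV^γ = const): P₂ = 57.7×(1/16.3)^(1.3) = 1.532 kPa; T₂ = 292×(1/16.3)^(0.3) = 126.4 K.
Isochoric: P₃ = P₂(T₃/T₂) = 1.532 × (292/126.4) = 3.54 kPa.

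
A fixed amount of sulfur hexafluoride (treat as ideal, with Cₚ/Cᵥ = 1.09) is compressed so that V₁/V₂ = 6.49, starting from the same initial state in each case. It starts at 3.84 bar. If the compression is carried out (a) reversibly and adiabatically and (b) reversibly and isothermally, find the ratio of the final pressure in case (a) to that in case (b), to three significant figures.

P_adiabatic / P_isothermal ≈ 1.18

Isothermal: P_b = P₁(V₁/V₂) = 3.84×6.49.
Adiabatic: P_a = P₁(V₁/V₂)^γ = 3.84×6.49^(1.09).
P_a/P_b = (V₁/V₂)^(γ−1) = 6.49^(0.09) = 1.183.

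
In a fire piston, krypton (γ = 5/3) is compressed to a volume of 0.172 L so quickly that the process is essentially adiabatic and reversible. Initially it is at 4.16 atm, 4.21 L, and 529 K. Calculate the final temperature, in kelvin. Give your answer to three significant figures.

For a reversible adiabat TV^(γ−1) is constant, so T₂ = T₁ (V₁/V₂)^(γ−1).
T₂ = 529 × (4.21/0.172)^(2/3) = 4460 K.

T₂ ≈ 4460 K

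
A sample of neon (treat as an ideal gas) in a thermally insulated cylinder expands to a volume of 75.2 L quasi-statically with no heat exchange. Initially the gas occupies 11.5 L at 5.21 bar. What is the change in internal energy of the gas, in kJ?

γ = 5/3 for a monatomic ideal gas.
P₂ = P₁(V₁/V₂)^γ = 5.21×(11.5/75.2)^(5/3) = 0.2278 bar.
For a reversible adiabat, W_by_gas = (P₁V₁ − P₂V₂)/(γ−1).
W_by = (521000×0.0115 − 22780×0.0752) / (2/3) = 6417 J.
Q = 0 ⇒ ΔU = −W_by = -6417 J.

ΔU ≈ -6.42 kJ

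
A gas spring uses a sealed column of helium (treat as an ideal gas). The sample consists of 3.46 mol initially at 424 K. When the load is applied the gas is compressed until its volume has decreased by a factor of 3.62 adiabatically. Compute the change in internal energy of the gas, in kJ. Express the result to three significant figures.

Adiabatic: T₁V₁^(γ−1) = T₂V₂^(γ−1) ⇒ T₂ = T₁ (V₁/V₂)^(γ−1).
γ = 5/3 for a monatomic ideal gas, so γ−1 = 2/3.
T₂ = 424 × 3.62^(2/3) = 999.6 K.
Q = 0, so ΔU = W_on_gas = nCᵥΔT with Cᵥ = R/(γ−1) = 12.47 J/(mol·K).
ΔU = 3.46 × 12.47 × (999.6 − 424) = 24840 J.

ΔU ≈ 24.8 kJ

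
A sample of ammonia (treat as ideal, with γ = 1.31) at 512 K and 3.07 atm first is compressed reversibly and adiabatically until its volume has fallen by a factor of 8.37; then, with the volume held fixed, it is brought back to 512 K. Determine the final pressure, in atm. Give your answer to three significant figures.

Adiabatic step (PV^γ = const): P₂ = 3.07×8.37^(1.31) = 49.65 atm; T₂ = 512×8.37^(0.31) = 989.3 K.
Isochoric: P₃ = P₂(T₃/T₂) = 49.65 × (512/989.3) = 25.7 atm.

P₃ ≈ 25.7 atm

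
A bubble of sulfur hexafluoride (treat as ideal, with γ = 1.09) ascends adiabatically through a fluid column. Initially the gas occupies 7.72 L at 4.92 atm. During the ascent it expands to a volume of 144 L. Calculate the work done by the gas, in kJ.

W ≈ 9.90 kJ

P₂ = P₁(V₁/V₂)^γ = 4.92×(7.72/144)^(1.09) = 0.2027 atm.
For a reversible adiabat, W_by_gas = (P₁V₁ − P₂V₂)/(γ−1).
W_by = (498500×0.00772 − 20540×0.144) / (0.09) = 9900 J.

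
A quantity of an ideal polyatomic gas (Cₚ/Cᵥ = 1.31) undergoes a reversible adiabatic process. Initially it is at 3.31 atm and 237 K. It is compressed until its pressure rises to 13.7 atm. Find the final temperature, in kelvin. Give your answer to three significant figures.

Along an adiabat T P^((1−γ)/γ) is constant, so T₂ = T₁ (P₂/P₁)^((γ−1)/γ).
T₂ = 237 × (13.7/3.31)^(0.237) = 331.7 K.

T₂ ≈ 332 K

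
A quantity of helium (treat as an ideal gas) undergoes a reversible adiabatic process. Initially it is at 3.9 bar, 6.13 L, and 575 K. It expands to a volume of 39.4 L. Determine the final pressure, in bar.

P₂ ≈ 0.176 bar

Adiabatic: P₁V₁^γ = P₂V₂^γ ⇒ P₂ = P₁ (V₁/V₂)^γ.
γ = 5/3 for a monatomic ideal gas.
P₂ = 3.9 × (6.13/39.4)^(5/3) = 0.1755 bar.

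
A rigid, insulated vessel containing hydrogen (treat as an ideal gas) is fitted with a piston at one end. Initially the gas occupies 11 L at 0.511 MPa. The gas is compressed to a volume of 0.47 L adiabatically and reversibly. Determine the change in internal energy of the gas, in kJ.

ΔU ≈ 35.5 kJ

γ = 7/5 for a diatomic ideal gas.
P₂ = P₁(V₁/V₂)^γ = 0.511×(11/0.47)^(7/5) = 42.21 MPa.
For a reversible adiabat, W_by_gas = (P₁V₁ − P₂V₂)/(γ−1).
W_by = (511000×0.011 − 4.221×10^7×0.00047) / (2/5) = -35550 J.
Q = 0 ⇒ ΔU = −W_by = 35550 J.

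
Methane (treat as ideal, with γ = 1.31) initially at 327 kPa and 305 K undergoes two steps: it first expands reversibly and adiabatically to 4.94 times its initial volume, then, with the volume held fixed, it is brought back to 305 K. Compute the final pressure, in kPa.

Adiabatic step (PV^γ = const): P₂ = 327×(1/4.94)^(1.31) = 40.34 kPa; T₂ = 305×(1/4.94)^(0.31) = 185.9 K.
Isochoric: P₃ = P₂(T₃/T₂) = 40.34 × (305/185.9) = 66.19 kPa.

P₃ ≈ 66.2 kPa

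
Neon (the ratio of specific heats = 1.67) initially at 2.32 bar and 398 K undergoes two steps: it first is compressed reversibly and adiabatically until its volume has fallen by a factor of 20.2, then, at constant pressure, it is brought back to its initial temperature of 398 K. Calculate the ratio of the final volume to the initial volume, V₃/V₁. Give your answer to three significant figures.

Adiabatic step: V₂/V₁ = 0.0495; T₂ = T₁·20.2^(0.67) = 2982 K.
Isobaric step: V₃/V₂ = T₃/T₂ = 398/2982.
V₃/V₁ = (V₂/V₁)(V₃/V₂) = 0.0495 × (398/2982) = 0.006608.

V₃/V₁ ≈ 0.00661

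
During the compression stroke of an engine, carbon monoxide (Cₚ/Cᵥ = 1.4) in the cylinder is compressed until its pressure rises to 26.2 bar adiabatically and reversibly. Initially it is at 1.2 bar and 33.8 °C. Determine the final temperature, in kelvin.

Along an adiabat T P^((1−γ)/γ) is constant, so T₂ = T₁ (P₂/P₁)^((γ−1)/γ).
T₁ = 33.8 °C = 306.9 K.
T₂ = 306.9 × (26.2/1.2)^(0.286) = 740.8 K.

T₂ ≈ 741 K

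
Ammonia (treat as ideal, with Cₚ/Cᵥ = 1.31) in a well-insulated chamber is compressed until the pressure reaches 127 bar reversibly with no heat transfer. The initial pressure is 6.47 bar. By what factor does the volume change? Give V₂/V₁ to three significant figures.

V₂/V₁ ≈ 0.103

From PV^γ = const, V₂/V₁ = (P₁/P₂)^(1/γ).
V₂/V₁ = (6.47/127)^(0.763) = 0.1031.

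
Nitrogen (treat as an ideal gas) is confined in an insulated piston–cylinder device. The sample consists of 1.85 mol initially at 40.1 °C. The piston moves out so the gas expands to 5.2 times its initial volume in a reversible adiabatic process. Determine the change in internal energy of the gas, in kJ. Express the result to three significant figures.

ΔU ≈ -5.82 kJ

Adiabatic: T₁V₁^(γ−1) = T₂V₂^(γ−1) ⇒ T₂ = T₁ (V₁/V₂)^(γ−1).
γ = 7/5 for a diatomic ideal gas, so γ−1 = 2/5.
T₁ = 40.1 °C = 313.2 K.
T₂ = 313.2 × (1/5.2)^(2/5) = 162 K.
Q = 0, so ΔU = W_on_gas = nCᵥΔT with Cᵥ = R/(γ−1) = 20.79 J/(mol·K).
ΔU = 1.85 × 20.79 × (162 − 313.2) = -5816 J.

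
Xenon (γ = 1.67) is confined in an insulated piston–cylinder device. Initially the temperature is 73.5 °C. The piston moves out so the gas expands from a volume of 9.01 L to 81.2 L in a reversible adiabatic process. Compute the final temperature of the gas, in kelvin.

T₂ ≈ 79.5 K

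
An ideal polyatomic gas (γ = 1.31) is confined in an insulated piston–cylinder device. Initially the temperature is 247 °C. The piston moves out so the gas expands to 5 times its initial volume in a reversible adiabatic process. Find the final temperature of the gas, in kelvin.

For a reversible adiabat TV^(γ−1) is constant, so T₂ = T₁ (V₁/V₂)^(γ−1).
T₁ = 247 °C = 520.1 K.
T₂ = 520.1 × (1/5)^(0.31) = 315.8 K.

T₂ ≈ 316 K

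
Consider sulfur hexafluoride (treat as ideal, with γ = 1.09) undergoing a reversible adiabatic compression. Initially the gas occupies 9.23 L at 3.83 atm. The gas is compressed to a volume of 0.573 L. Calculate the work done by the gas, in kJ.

P₂ = P₁(V₁/V₂)^γ = 3.83×(9.23/0.573)^(1.09) = 79.23 atm.
For a reversible adiabat, W_by_gas = (P₁V₁ − P₂V₂)/(γ−1).
W_by = (388100×0.00923 − 8.028×10^6×0.000573) / (0.09) = -11310 J.

W ≈ -11.3 kJ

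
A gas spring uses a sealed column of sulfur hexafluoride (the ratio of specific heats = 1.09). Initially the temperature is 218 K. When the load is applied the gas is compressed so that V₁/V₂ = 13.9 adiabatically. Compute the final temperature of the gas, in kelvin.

T₂ ≈ 276 K

Adiabatic: T₁V₁^(γ−1) = T₂V₂^(γ−1) ⇒ T₂ = T₁ (V₁/V₂)^(γ−1).
T₂ = 218 × 13.9^(0.09) = 276.3 K.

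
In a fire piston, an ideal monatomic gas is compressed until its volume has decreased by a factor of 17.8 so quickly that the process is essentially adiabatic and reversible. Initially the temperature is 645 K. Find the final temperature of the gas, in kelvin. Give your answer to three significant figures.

Adiabatic: T₁V₁^(γ−1) = T₂V₂^(γ−1) ⇒ T₂ = T₁ (V₁/V₂)^(γ−1).
For a monatomic ideal gas γ = 5/3, so γ−1 = 2/3.
T₂ = 645 × 17.8^(2/3) = 4397 K.

T₂ ≈ 4400 K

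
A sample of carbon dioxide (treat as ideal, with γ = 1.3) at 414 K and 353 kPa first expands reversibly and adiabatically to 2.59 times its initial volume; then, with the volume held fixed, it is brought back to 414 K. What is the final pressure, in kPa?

P₃ ≈ 136 kPa

Adiabatic step (PV^γ = const): P₂ = 353×(1/2.59)^(1.3) = 102.4 kPa; T₂ = 414×(1/2.59)^(0.3) = 311.2 K.
Isochoric: P₃ = P₂(T₃/T₂) = 102.4 × (414/311.2) = 136.3 kPa.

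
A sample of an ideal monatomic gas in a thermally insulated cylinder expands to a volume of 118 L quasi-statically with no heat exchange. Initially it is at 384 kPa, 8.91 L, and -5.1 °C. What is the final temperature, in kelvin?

For a reversible adiabat TV^(γ−1) is constant, so T₂ = T₁ (V₁/V₂)^(γ−1).
γ = 5/3 for a monatomic ideal gas.
T₁ = -5.1 °C = 268 K.
T₂ = 268 × (8.91/118)^(2/3) = 47.89 K.

T₂ ≈ 47.9 K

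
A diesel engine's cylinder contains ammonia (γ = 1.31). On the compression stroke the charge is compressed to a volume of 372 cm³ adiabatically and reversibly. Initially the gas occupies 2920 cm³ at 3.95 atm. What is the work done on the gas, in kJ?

W ≈ 3.37 kJ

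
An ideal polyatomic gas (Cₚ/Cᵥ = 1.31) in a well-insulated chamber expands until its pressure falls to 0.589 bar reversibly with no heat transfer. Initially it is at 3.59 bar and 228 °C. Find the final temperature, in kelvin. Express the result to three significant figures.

T₂ ≈ 327 K

Adiabatic: T₂/T₁ = (P₂/P₁)^((γ−1)/γ).
T₁ = 228 °C = 501.1 K.
T₂ = 501.1 × (0.589/3.59)^(0.237) = 326.7 K.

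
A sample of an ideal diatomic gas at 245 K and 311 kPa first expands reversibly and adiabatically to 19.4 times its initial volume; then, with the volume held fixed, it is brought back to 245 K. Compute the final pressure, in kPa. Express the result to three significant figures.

P₃ ≈ 16.0 kPa

For a diatomic ideal gas γ = 7/5.
Adiabatic step (PV^γ = const): P₂ = 311×(1/19.4)^(7/5) = 4.896 kPa; T₂ = 245×(1/19.4)^(2/5) = 74.82 K.
Isochoric: P₃ = P₂(T₃/T₂) = 4.896 × (245/74.82) = 16.03 kPa.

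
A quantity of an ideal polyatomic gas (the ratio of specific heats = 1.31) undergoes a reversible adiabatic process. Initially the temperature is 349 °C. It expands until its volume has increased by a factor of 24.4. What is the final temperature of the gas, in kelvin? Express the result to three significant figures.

T₂ ≈ 231 K

Adiabatic: T₁V₁^(γ−1) = T₂V₂^(γ−1) ⇒ T₂ = T₁ (V₁/V₂)^(γ−1).
T₁ = 349 °C = 622.1 K.
T₂ = 622.1 × (1/24.4)^(0.31) = 231.1 K.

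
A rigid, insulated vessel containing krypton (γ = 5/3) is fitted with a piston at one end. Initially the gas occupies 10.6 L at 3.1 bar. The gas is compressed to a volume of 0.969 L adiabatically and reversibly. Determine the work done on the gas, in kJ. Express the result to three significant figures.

W ≈ 19.4 kJ

P₂ = P₁(V₁/V₂)^γ = 3.1×(10.6/0.969)^(5/3) = 167.1 bar.
For a reversible adiabat, W_by_gas = (P₁V₁ − P₂V₂)/(γ−1).
W_by = (310000×0.0106 − 1.671×10^7×0.000969) / (2/3) = -19360 J.
W_on_gas = −W_by = 19360 J.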